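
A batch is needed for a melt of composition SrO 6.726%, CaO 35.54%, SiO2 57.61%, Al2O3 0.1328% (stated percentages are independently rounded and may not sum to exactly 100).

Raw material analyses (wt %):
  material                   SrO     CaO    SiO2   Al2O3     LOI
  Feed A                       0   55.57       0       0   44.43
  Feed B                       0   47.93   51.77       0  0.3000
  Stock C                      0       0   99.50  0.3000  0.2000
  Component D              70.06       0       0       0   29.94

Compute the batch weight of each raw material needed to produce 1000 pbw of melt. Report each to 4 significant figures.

Values along the way are displayed, rounded to 4 significant digits, in the printout; the working math holds exact precision throughout — every reported value undergoes a single rounding; derived quantities are rebuilt in exact precision (the four compositions, the yield, glass mass, LOI, totals) from the weighed amounts at 1000 pbw of glass, as set out in the problem or the answer.
Oxide mass targets, per 1000 pbw melt:
  SrO: 6.726% × 1000 = 67.26 pbw
  CaO: 35.54% × 1000 = 355.4 pbw
  SiO2: 57.61% × 1000 = 576.1 pbw
  Al2O3: 0.1328% × 1000 = 1.328 pbw
A balance pass over the oxides, applying the batch weights above, per the basis as stated (summed amounts equal target values inside rounding margins):
  SrO: 96.00·0.7006 = 67.26 pbw (target 67.26 pbw)
  CaO: 413.6·0.5557 + 262.0·0.4793 = 355.4 pbw (target 355.4 pbw)
  SiO2: 262.0·0.5177 + 442.7·0.9950 = 576.1 pbw (target 576.1 pbw)
  Al2O3: 442.7·0.003000 = 1.328 pbw (target 1.328 pbw)
Glass mass check: Σ batch − LOI loss = 1000 pbw (oxide target masses add up to 1000 pbw; stated basis 1000 pbw — deltas are rounding alone).
Adding the batch up: Σ batch = 1214 pbw; loss to ignition Σ batch·LOI = 214.2 pbw; glass ÷ batch gives a yield of 82.36%.

Batch per 1000 pbw melt:
  Feed A: 413.6 pbw
  Feed B: 262.0 pbw
  Stock C: 442.7 pbw
  Component D: 96.00 pbw
Total batch = 1214 pbw; LOI loss = 214.2 pbw; yield = 82.36%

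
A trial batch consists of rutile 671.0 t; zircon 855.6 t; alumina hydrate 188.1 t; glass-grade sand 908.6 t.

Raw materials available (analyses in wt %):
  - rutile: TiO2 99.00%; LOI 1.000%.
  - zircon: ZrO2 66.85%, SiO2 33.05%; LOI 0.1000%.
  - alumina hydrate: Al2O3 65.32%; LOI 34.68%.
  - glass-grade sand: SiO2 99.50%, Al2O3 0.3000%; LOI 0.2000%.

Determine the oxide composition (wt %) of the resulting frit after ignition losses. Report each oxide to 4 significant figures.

Glass mass = 2549 t (batch 2623 − LOI 74.62).
Composition: TiO2 26.06%, ZrO2 22.44%, SiO2 46.57%, Al2O3 4.928%

In-progress results are shown, with 4-significant-figure rounding, as written. All internal work runs at exact precision end to end. Every reported result undergoes a single rounding — all derived quantities are rebuilt from the batch weights per 2549 t of glass in exact precision (yield, the totals, glass mass, the four compositions, LOI) as written in the question or the answer.
Oxide masses out of the charge:
  TiO2: 671.0·0.9900 = 664.3 t
  ZrO2: 855.6·0.6685 = 572.0 t
  SiO2: 855.6·0.3305 + 908.6·0.9950 = 1187 t
  Al2O3: 188.1·0.6532 + 908.6·0.003000 = 125.6 t
LOI: 671.0·0.01000 + 855.6·0.001000 + 188.1·0.3468 + 908.6·0.002000 = 74.62 t
Glass = total batch minus LOI = 2623 − 74.62 = 2549 t (= Σ oxide masses)
wt %: oxide over glass, times 100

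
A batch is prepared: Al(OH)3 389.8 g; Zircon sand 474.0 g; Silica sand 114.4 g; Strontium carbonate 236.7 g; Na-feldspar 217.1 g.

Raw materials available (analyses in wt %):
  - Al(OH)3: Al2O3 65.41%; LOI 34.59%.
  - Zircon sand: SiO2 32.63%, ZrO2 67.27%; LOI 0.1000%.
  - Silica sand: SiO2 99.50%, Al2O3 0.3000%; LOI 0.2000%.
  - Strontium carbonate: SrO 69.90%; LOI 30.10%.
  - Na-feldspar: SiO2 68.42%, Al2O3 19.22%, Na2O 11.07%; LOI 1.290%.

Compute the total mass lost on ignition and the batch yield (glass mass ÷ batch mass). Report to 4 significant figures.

Exact precision is held in every operation. Rounding to four significant digits governs every intermediate as shown. Each reported value sees exactly one rounding — all derived quantities are rebuilt at exact precision (LOI, five oxide percentages, the yield, the totals, glass mass) starting from the weights on 1222 g of glass, exactly as printed in problem or answer.
LOI of each material in turn:
  Al(OH)3: 389.8 × 0.3459 = 134.8 g
  Zircon sand: 474.0 × 0.001000 = 0.4740 g
  Silica sand: 114.4 × 0.002000 = 0.2288 g
  Strontium carbonate: 236.7 × 0.3010 = 71.25 g
  Na-feldspar: 217.1 × 0.01290 = 2.801 g
Total LOI = 209.6 g
Glass = batch − LOI = 1432 − 209.6 = 1222 g

LOI loss = 209.6 g; glass = 1222 g; yield = 85.36%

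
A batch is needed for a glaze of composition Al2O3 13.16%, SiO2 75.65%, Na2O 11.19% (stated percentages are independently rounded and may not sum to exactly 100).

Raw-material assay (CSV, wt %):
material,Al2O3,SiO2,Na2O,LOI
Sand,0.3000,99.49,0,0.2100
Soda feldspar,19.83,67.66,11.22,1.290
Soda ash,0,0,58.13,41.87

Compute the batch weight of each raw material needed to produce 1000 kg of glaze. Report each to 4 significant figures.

Working values are printed, with 4-significant-figure rounding, when written out; each numeric step carries full precision from start to finish; exactly one rounding is applied to each reported number — all derived quantities (totals, LOI, the three compositions, yield, net glass mass) are rebuilt at full float precision using the weight values for 1000 kg of glass as quoted within the question or the answer.
Per-oxide target masses for 1000 kg glaze:
  Al2O3: 13.16% × 1000 = 131.6 kg
  SiO2: 75.65% × 1000 = 756.5 kg
  Na2O: 11.19% × 1000 = 111.9 kg
Balance tally, oxide-wise, from the weights as reported, against the basis in use (sums match the target masses modulo rounding of the values):
  Al2O3: 312.3·0.003000 + 658.9·0.1983 = 131.6 kg (target 131.6 kg)
  SiO2: 312.3·0.9949 + 658.9·0.6766 = 756.5 kg (target 756.5 kg)
  Na2O: 658.9·0.1122 + 65.32·0.5813 = 111.9 kg (target 111.9 kg)
Glass mass check: batch Σ − ignition loss = 1000 kg (the targets, summed, come to 1000 kg; with the basis standing at 1000 kg — differing by rounding only).
Whole-batch sum: Σ batch = 1037 kg; LOI loss = Σ batch·LOI = 36.51 kg; yield, glass over the total, = 96.48%.

Batch per 1000 kg glaze:
  Sand: 312.3 kg
  Soda feldspar: 658.9 kg
  Soda ash: 65.32 kg
Total batch = 1037 kg; LOI loss = 36.51 kg; yield = 96.48%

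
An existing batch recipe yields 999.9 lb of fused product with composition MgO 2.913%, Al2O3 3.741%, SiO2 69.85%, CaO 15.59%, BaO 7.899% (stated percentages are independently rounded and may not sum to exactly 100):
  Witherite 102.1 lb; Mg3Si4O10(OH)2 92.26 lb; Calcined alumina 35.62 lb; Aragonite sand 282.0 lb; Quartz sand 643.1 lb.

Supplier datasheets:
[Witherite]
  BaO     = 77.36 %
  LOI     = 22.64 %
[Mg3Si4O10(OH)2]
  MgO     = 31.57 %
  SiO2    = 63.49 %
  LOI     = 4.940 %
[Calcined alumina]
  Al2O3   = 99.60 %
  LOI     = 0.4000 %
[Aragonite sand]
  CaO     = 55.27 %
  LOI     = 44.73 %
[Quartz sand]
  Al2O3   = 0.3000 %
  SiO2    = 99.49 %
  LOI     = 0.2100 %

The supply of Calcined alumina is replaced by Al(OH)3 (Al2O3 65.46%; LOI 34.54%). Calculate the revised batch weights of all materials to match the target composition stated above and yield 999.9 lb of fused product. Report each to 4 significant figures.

The intermediate values appear rounded to 4 significant figures in the printout — every computation carries full precision at all times — each reported result takes a single rounding — derived quantities are re-derived starting from the weights at 999.9 lb of glass at full float precision (the yield, ignition loss, the five compositions, totals, net glass mass) precisely as stated by the problem or answer text.
Oxide-by-oxide targets in 999.9 lb fused product:
  MgO: 2.913% × 999.9 = 29.13 lb
  Al2O3: 3.741% × 999.9 = 37.41 lb
  SiO2: 69.85% × 999.9 = 698.4 lb
  CaO: 15.59% × 999.9 = 155.9 lb
  BaO: 7.899% × 999.9 = 78.98 lb
Verifying the oxide balance using the reported weights, for the quoted basis mass (target by target, the sums agree exact up to rounding of places):
  MgO: 92.26·0.3157 = 29.13 lb (target 29.13 lb)
  Al2O3: 54.20·0.6546 + 643.1·0.003000 = 37.41 lb (target 37.41 lb)
  SiO2: 92.26·0.6349 + 643.1·0.9949 = 698.4 lb (target 698.4 lb)
  CaO: 282.0·0.5527 = 155.9 lb (target 155.9 lb)
  BaO: 102.1·0.7736 = 78.98 lb (target 78.98 lb)
Glass mass check: Σ batch − LOI loss = 999.8 lb (oxide target masses add up to 999.8 lb; with the basis standing at 999.9 lb — gaps are rounding artifacts).
Adding the batch up: Σ batch = 1174 lb; ignition loss, Σ(batch × LOI) = 173.9 lb; glass ÷ batch gives a yield of 85.18%.

Revised batch per 999.9 lb fused product:
  Witherite: 102.1 lb
  Mg3Si4O10(OH)2: 92.26 lb
  Al(OH)3: 54.20 lb
  Aragonite sand: 282.0 lb
  Quartz sand: 643.1 lb
Total batch = 1174 lb; LOI loss = 173.9 lb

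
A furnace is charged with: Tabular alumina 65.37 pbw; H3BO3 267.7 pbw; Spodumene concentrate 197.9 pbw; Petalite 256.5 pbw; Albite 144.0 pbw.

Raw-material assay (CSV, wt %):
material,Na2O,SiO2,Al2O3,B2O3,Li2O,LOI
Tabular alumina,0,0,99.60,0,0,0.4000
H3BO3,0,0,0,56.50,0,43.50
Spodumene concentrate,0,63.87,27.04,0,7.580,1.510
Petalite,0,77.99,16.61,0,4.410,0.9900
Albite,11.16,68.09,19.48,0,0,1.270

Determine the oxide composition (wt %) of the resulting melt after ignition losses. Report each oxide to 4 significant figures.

Glass mass = 807.4 pbw (batch 931.5 − LOI 124.1).
Composition: Na2O 1.990%, SiO2 52.58%, Al2O3 23.44%, B2O3 18.73%, Li2O 3.259%

Each numeric step runs at full float precision through every step; the intermediate values are shown (rounded to four significant digits) when written out; a single rounding produces each reported result — all derived quantities, which include five oxide percentages, glass mass, the totals, LOI, yield, are computed in exact precision, as they appear in either problem or answer, using the weight values for 807.4 pbw of glass.
Oxide-by-oxide delivered mass:
  Na2O: 144.0·0.1116 = 16.07 pbw
  SiO2: 197.9·0.6387 + 256.5·0.7799 + 144.0·0.6809 = 424.5 pbw
  Al2O3: 65.37·0.9960 + 197.9·0.2704 + 256.5·0.1661 + 144.0·0.1948 = 189.3 pbw
  B2O3: 267.7·0.5650 = 151.3 pbw
  Li2O: 197.9·0.07580 + 256.5·0.04410 = 26.31 pbw
LOI: 65.37·0.004000 + 267.7·0.4350 + 197.9·0.01510 + 256.5·0.009900 + 144.0·0.01270 = 124.1 pbw
Glass mass = batch − LOI = 931.5 − 124.1 = 807.4 pbw (equal to the oxide-mass sum)
wt % = 100 × oxide mass / glass mass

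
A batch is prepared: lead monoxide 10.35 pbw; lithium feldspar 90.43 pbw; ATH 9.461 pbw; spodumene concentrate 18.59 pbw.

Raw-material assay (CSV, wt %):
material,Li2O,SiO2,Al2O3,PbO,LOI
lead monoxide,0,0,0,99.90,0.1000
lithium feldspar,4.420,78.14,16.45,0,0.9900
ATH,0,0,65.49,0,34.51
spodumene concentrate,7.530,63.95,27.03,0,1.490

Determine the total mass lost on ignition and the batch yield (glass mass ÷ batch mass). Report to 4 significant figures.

Intermediates appear rounded to 4 significant figures alongside each step — all internal work runs at full float precision at all times; each reported number is rounded just once; derived quantities are carried in full float precision (ignition loss, the four compositions, net glass mass, totals, yield) starting from the weights at 124.4 pbw of glass as quoted within the problem or answer text.
Ignition loss by material:
  lead monoxide: 10.35 × 0.001000 = 0.01035 pbw
  lithium feldspar: 90.43 × 0.009900 = 0.8953 pbw
  ATH: 9.461 × 0.3451 = 3.265 pbw
  spodumene concentrate: 18.59 × 0.01490 = 0.2770 pbw
Total LOI = 4.448 pbw
Glass = batch − LOI = 128.8 − 4.448 = 124.4 pbw

LOI loss = 4.448 pbw; glass = 124.4 pbw; yield = 96.55%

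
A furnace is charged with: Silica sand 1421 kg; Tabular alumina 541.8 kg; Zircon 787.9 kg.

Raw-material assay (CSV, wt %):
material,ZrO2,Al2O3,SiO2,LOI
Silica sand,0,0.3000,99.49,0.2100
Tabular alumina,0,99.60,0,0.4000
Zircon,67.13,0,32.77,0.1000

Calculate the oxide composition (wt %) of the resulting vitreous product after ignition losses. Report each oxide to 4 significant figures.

Glass mass = 2745 kg (batch 2751 − LOI 5.939).
Composition: ZrO2 19.27%, Al2O3 19.82%, SiO2 60.91%

Intermediates are shown rounded to four significant digits in the working — each numeric step carries full precision at all times; each reported figure receives exactly one rounding; derived quantities (the totals, the yield, LOI, glass mass, three oxide percentages) are computed in full float precision using the weight values on 2745 kg of glass exactly as printed in the question or the answer.
Oxide-by-oxide delivered mass:
  ZrO2: 787.9·0.6713 = 528.9 kg
  Al2O3: 1421·0.003000 + 541.8·0.9960 = 543.9 kg
  SiO2: 1421·0.9949 + 787.9·0.3277 = 1672 kg
LOI: 1421·0.002100 + 541.8·0.004000 + 787.9·0.001000 = 5.939 kg
Glass mass = batch − LOI = 2751 − 5.939 = 2745 kg (the oxide masses sum to this)
wt % = oxide mass / glass mass × 100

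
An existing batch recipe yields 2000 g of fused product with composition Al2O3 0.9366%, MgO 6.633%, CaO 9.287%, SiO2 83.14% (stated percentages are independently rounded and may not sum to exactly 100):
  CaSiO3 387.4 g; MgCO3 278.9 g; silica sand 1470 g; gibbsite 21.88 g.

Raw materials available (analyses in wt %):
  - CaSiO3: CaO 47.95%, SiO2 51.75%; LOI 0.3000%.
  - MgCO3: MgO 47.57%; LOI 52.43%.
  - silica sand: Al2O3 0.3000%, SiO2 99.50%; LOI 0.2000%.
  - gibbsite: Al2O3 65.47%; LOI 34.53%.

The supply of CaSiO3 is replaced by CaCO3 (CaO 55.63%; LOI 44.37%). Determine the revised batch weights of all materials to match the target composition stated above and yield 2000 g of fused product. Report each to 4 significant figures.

In-progress results are printed rounded to four significant digits in the printout — every computation maintains exact precision all the way through; a single rounding produces every reported figure — the derived quantities, including ignition loss, net glass mass, totals, four oxide percentages, yield, are computed starting from the weights on 2000 g of glass at full float precision as they appear in the problem or answer text.
Target oxide masses per 2000 g fused product:
  Al2O3: 0.9366% × 2000 = 18.73 g
  MgO: 6.633% × 2000 = 132.7 g
  CaO: 9.287% × 2000 = 185.7 g
  SiO2: 83.14% × 2000 = 1663 g
Mass-balance tally per oxide with the batch weights as given, under the basis named above (sum by sum, the targets are met up to rounding of the answer):
  Al2O3: 1671·0.003000 + 20.95·0.6547 = 18.73 g (target 18.73 g)
  MgO: 278.9·0.4757 = 132.7 g (target 132.7 g)
  CaO: 333.9·0.5563 = 185.7 g (target 185.7 g)
  SiO2: 1671·0.9950 = 1663 g (target 1663 g)
Mass balance on the glass: Σ batch − LOI loss = 2000 g (the Σ of target masses is 2000 g; against the stated basis, 2000 g — differing by rounding only).
Summing the batch: Σ batch = 2305 g; ignition loss, Σ(batch × LOI) = 305.0 g; yield: glass divided by total = 86.77%.

Revised batch per 2000 g fused product:
  CaCO3: 333.9 g
  MgCO3: 278.9 g
  silica sand: 1671 g
  gibbsite: 20.95 g
Total batch = 2305 g; LOI loss = 305.0 g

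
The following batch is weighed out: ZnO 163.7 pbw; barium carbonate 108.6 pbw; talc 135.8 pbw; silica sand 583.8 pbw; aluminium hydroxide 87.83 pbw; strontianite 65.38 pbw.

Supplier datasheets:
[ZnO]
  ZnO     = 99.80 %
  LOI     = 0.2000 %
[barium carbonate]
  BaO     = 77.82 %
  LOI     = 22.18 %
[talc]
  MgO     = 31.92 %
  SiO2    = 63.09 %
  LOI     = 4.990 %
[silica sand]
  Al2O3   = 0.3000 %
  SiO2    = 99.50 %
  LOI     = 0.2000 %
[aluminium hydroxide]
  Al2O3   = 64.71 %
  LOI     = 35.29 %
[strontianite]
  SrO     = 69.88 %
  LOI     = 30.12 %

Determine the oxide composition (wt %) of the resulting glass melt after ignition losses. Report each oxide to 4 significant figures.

Glass mass = 1062 pbw (batch 1145 − LOI 83.05).
Composition: MgO 4.081%, ZnO 15.38%, Al2O3 5.516%, BaO 7.957%, SrO 4.302%, SiO2 62.76%

Each numeric step runs at full float precision throughout. Values along the way are displayed (rounded to four significant digits) in the printout; every reported figure takes just one rounding. All derived quantities, including glass mass, the yield, ignition loss, totals, the six compositions, are computed using the weight values on 1062 pbw of glass in exact precision, as set out in the problem or the answer.
Per-oxide mass from batch:
  MgO: 135.8·0.3192 = 43.35 pbw
  ZnO: 163.7·0.9980 = 163.4 pbw
  Al2O3: 583.8·0.003000 + 87.83·0.6471 = 58.59 pbw
  BaO: 108.6·0.7782 = 84.51 pbw
  SrO: 65.38·0.6988 = 45.69 pbw
  SiO2: 135.8·0.6309 + 583.8·0.9950 = 666.6 pbw
LOI: 163.7·0.002000 + 108.6·0.2218 + 135.8·0.04990 + 583.8·0.002000 + 87.83·0.3529 + 65.38·0.3012 = 83.05 pbw
batch − LOI leaves glass = 1145 − 83.05 = 1062 pbw (matching Σ of the oxides)
percent by weight: oxide/glass ×100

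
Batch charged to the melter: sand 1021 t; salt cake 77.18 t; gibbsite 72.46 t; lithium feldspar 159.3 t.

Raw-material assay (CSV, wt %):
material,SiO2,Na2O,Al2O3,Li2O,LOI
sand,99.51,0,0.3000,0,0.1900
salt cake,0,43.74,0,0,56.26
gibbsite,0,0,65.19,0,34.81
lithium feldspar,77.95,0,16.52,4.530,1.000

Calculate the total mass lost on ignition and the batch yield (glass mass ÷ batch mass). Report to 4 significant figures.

Every computation maintains full float precision at all times; the intermediate values are displayed rounded to four significant figures at each printed step. Every reported number takes exactly one rounding; derived quantities, which include ignition loss, the yield, net glass mass, four oxide percentages, the totals, are recomputed in full precision, exactly as shown in the problem or the answer, using the weight values at 1258 t of glass.
Loss on ignition, line by line:
  sand: 1021 × 0.001900 = 1.940 t
  salt cake: 77.18 × 0.5626 = 43.42 t
  gibbsite: 72.46 × 0.3481 = 25.22 t
  lithium feldspar: 159.3 × 0.01000 = 1.593 t
Total LOI = 72.18 t
Glass = batch − LOI = 1330 − 72.18 = 1258 t

LOI loss = 72.18 t; glass = 1258 t; yield = 94.57%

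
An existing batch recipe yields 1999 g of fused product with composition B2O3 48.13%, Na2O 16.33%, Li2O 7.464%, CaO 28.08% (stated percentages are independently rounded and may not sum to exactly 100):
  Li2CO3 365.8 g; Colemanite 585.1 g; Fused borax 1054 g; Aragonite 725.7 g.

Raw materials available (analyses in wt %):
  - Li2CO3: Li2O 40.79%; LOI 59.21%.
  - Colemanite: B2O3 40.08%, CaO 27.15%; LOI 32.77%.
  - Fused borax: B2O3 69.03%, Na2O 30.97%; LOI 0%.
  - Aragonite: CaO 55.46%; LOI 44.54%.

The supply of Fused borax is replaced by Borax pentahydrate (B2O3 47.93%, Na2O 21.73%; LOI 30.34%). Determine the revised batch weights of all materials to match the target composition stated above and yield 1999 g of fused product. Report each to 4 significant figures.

Revised batch per 1999 g fused product:
  Li2CO3: 365.8 g
  Colemanite: 604.0 g
  Borax pentahydrate: 1502 g
  Aragonite: 716.4 g
Total batch = 3188 g; LOI loss = 1189 g

Intermediates are printed rounded to four significant digits between the steps. Full precision is maintained end to end; each reported value takes just one rounding. All derived quantities (ignition loss, totals, glass mass, four oxide percentages, yield) are recomputed from the batch weights on 1999 g of glass in full precision precisely as stated by question or answer.
Oxide mass targets, per 1999 g fused product:
  B2O3: 48.13% × 1999 = 962.1 g
  Na2O: 16.33% × 1999 = 326.4 g
  Li2O: 7.464% × 1999 = 149.2 g
  CaO: 28.08% × 1999 = 561.3 g
Balance tally, oxide-wise, with the batch weights as given, per the basis as stated (every target is met by its sum once rounding is allowed for):
  B2O3: 604.0·0.4008 + 1502·0.4793 = 962.0 g (target 962.1 g)
  Na2O: 1502·0.2173 = 326.4 g (target 326.4 g)
  Li2O: 365.8·0.4079 = 149.2 g (target 149.2 g)
  CaO: 604.0·0.2715 + 716.4·0.5546 = 561.3 g (target 561.3 g)
Consistency of the glass mass: total batch − LOI = 1999 g (the Σ of target masses is 1999 g; against the stated basis, 1999 g — rounding explains the deltas).
Whole-batch sum: Σ batch = 3188 g; the LOI term Σ batch·LOI equals 1189 g; as yield: glass ÷ batch → 62.70%.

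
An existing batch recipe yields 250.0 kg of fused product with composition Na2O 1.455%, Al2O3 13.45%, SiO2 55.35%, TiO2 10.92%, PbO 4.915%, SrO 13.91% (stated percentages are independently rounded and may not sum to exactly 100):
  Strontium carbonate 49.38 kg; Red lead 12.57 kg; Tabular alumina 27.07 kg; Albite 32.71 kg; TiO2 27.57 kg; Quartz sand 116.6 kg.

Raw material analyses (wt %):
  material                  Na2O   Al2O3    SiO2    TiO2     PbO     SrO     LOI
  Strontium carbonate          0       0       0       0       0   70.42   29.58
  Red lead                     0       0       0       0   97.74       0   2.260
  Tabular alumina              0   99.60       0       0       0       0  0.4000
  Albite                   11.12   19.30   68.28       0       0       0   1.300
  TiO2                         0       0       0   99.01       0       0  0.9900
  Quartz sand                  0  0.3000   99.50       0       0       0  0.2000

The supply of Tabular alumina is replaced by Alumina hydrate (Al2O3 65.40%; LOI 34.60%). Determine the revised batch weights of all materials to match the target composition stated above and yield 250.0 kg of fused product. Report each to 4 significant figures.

Working values are rounded to four significant digits wherever printed — the whole derivation holds exact precision end to end. Exactly one rounding goes into each reported result; derived quantities are recomputed at full precision (six oxide percentages, totals, LOI, net glass mass, the yield) using the weight values on 250.0 kg of glass, precisely as stated by the question or the answer.
Oxide-by-oxide targets in 250.0 kg fused product:
  Na2O: 1.455% × 250.0 = 3.638 kg
  Al2O3: 13.45% × 250.0 = 33.62 kg
  SiO2: 55.35% × 250.0 = 138.4 kg
  TiO2: 10.92% × 250.0 = 27.30 kg
  PbO: 4.915% × 250.0 = 12.29 kg
  SrO: 13.91% × 250.0 = 34.78 kg
Sums-versus-targets review applying the batch weights above, at the basis given (sums match the target masses modulo rounding of the values):
  Na2O: 32.71·0.1112 = 3.637 kg (target 3.638 kg)
  Al2O3: 41.23·0.6540 + 32.71·0.1930 + 116.6·0.003000 = 33.63 kg (target 33.62 kg)
  SiO2: 32.71·0.6828 + 116.6·0.9950 = 138.4 kg (target 138.4 kg)
  TiO2: 27.57·0.9901 = 27.30 kg (target 27.30 kg)
  PbO: 12.57·0.9774 = 12.29 kg (target 12.29 kg)
  SrO: 49.38·0.7042 = 34.77 kg (target 34.78 kg)
Glass-mass sanity pass: net batch after ignition = 250.0 kg (the targets, summed, come to 250.0 kg; against the stated basis, 250.0 kg — gaps are rounding artifacts).
Adding the batch up: Σ batch = 280.1 kg; Σ batch·LOI gives LOI loss = 30.09 kg; the yield ratio, glass ÷ batch: 89.26%.

Revised batch per 250.0 kg fused product:
  Strontium carbonate: 49.38 kg
  Red lead: 12.57 kg
  Alumina hydrate: 41.23 kg
  Albite: 32.71 kg
  TiO2: 27.57 kg
  Quartz sand: 116.6 kg
Total batch = 280.1 kg; LOI loss = 30.09 kg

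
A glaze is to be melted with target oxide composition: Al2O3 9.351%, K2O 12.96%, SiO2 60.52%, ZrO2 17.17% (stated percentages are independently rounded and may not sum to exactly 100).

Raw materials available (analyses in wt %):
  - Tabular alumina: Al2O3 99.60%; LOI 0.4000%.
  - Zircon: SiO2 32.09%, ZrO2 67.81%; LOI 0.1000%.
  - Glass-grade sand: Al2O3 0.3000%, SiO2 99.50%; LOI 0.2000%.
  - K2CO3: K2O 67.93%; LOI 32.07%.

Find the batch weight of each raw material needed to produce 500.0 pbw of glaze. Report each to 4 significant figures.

Working values appear rounded to 4 significant figures alongside each step; the working math keeps exact precision from first step to last; every reported number is rounded a single time — all derived quantities, including the four compositions, yield, LOI, totals, net glass mass, are carried from the weighed amounts per 500.0 pbw of glass at full precision, exactly as shown in the problem or answer text.
Target oxide masses per 500.0 pbw glaze:
  Al2O3: 9.351% × 500.0 = 46.76 pbw
  K2O: 12.96% × 500.0 = 64.80 pbw
  SiO2: 60.52% × 500.0 = 302.6 pbw
  ZrO2: 17.17% × 500.0 = 85.85 pbw
A balance pass over the oxides, from the weights as reported, under the basis named above (sums match the target masses up to rounding of the answer):
  Al2O3: 46.15·0.9960 + 263.3·0.003000 = 46.76 pbw (target 46.76 pbw)
  K2O: 95.39·0.6793 = 64.80 pbw (target 64.80 pbw)
  SiO2: 126.6·0.3209 + 263.3·0.9950 = 302.6 pbw (target 302.6 pbw)
  ZrO2: 126.6·0.6781 = 85.85 pbw (target 85.85 pbw)
The glass-mass cross-check: total charge less LOI = 500.0 pbw (the targets, summed, come to 500.0 pbw; with the basis standing at 500.0 pbw — differing by rounding only).
Total batch = Σ batch = 531.4 pbw; LOI removed, Σ of batch·LOI: 31.43 pbw; yield, glass over the total, = 94.09%.

Batch per 500.0 pbw glaze:
  Tabular alumina: 46.15 pbw
  Zircon: 126.6 pbw
  Glass-grade sand: 263.3 pbw
  K2CO3: 95.39 pbw
Total batch = 531.4 pbw; LOI loss = 31.43 pbw; yield = 94.09%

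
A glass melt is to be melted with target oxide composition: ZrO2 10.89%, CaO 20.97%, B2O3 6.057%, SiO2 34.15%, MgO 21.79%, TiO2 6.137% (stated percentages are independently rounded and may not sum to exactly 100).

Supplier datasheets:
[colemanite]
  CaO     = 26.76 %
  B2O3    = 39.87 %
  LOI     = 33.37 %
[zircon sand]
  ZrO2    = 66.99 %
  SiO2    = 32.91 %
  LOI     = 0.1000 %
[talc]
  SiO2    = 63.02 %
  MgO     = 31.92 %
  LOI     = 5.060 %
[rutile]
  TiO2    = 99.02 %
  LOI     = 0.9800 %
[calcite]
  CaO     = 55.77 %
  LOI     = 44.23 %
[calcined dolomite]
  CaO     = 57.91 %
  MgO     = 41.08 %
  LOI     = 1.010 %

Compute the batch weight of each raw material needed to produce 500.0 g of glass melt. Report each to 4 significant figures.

Batch per 500.0 g glass melt:
  colemanite: 75.96 g
  zircon sand: 81.28 g
  talc: 228.5 g
  rutile: 30.99 g
  calcite: 60.53 g
  calcined dolomite: 87.67 g
Total batch = 564.9 g; LOI loss = 64.95 g; yield = 88.50%

The working math carries full float precision at each step — values along the way appear, with 4-significant-digit rounding, as written. Every reported result undergoes a single rounding — the derived quantities (six oxide percentages, ignition loss, yield, totals, net glass mass) are rebuilt from the batch weights at 500.0 g of glass at full float precision exactly as printed in the problem or answer text.
The oxide mass targets at 500.0 g glass melt:
  ZrO2: 10.89% × 500.0 = 54.45 g
  CaO: 20.97% × 500.0 = 104.8 g
  B2O3: 6.057% × 500.0 = 30.28 g
  SiO2: 34.15% × 500.0 = 170.8 g
  MgO: 21.79% × 500.0 = 109.0 g
  TiO2: 6.137% × 500.0 = 30.68 g
Balance tally, oxide-wise, applying the batch weights above, relative to the basis at hand (oxide sums agree with the targets modulo rounding of the values):
  ZrO2: 81.28·0.6699 = 54.45 g (target 54.45 g)
  CaO: 75.96·0.2676 + 60.53·0.5577 + 87.67·0.5791 = 104.9 g (target 104.8 g)
  B2O3: 75.96·0.3987 = 30.29 g (target 30.28 g)
  SiO2: 81.28·0.3291 + 228.5·0.6302 = 170.7 g (target 170.8 g)
  MgO: 228.5·0.3192 + 87.67·0.4108 = 109.0 g (target 109.0 g)
  TiO2: 30.99·0.9902 = 30.69 g (target 30.68 g)
Glass mass check: net batch after ignition = 500.0 g (per-oxide target masses sum to 500.0 g; stated basis 500.0 g — rounding explains the deltas).
Summing the batch: Σ batch = 564.9 g; Σ batch·LOI gives LOI loss = 64.95 g; glass ÷ batch gives a yield of 88.50%.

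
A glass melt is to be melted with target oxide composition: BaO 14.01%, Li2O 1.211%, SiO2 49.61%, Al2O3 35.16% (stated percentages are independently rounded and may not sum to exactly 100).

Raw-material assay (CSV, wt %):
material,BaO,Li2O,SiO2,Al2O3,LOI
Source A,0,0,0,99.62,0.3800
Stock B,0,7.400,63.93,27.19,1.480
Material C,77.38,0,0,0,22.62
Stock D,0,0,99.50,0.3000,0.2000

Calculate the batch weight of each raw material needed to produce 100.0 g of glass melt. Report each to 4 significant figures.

Batch per 100.0 g glass melt:
  Source A: 30.71 g
  Stock B: 16.36 g
  Material C: 18.11 g
  Stock D: 39.34 g
Total batch = 104.5 g; LOI loss = 4.534 g; yield = 95.66%

Each numeric step keeps full precision in every operation — working values are shown, with 4-significant-digit rounding, between the steps; every reported number is rounded exactly once. The derived quantities, including totals, four oxide percentages, yield, ignition loss, net glass mass, are recomputed starting from the weights on 100.0 g of glass at full float precision as they appear in the problem or the answer.
The oxide mass targets at 100.0 g glass melt:
  BaO: 14.01% × 100.0 = 14.01 g
  Li2O: 1.211% × 100.0 = 1.211 g
  SiO2: 49.61% × 100.0 = 49.61 g
  Al2O3: 35.16% × 100.0 = 35.16 g
Oxide-by-oxide audit applying the batch weights above, for the quoted basis mass (sums match the target masses inside rounding margins):
  BaO: 18.11·0.7738 = 14.01 g (target 14.01 g)
  Li2O: 16.36·0.07400 = 1.211 g (target 1.211 g)
  SiO2: 16.36·0.6393 + 39.34·0.9950 = 49.60 g (target 49.61 g)
  Al2O3: 30.71·0.9962 + 16.36·0.2719 + 39.34·0.003000 = 35.16 g (target 35.16 g)
Glass-mass bookkeeping: whole batch net of LOI = 99.99 g (the Σ of target masses is 99.99 g; basis as stated: 100.0 g — deltas are rounding alone).
Whole-batch sum: Σ batch = 104.5 g; the LOI term Σ batch·LOI equals 4.534 g; yield, glass over the total, = 95.66%.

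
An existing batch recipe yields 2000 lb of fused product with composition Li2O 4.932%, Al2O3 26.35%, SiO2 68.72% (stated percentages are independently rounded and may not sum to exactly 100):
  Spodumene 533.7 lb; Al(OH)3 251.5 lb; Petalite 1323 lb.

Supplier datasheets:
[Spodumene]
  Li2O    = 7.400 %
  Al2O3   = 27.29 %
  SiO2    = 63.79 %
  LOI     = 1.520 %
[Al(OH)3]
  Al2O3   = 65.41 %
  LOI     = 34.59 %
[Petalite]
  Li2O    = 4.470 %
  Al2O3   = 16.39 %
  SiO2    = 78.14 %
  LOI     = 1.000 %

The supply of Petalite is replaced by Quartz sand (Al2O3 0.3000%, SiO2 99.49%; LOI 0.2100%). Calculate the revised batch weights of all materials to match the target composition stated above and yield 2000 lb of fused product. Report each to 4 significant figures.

Full float precision is held all the way through — in-progress results are displayed, rounded to 4 significant figures, when written out. Each reported value undergoes a single rounding. The derived quantities are carried in full precision (net glass mass, ignition loss, the totals, three oxide percentages, yield) using the weight values for 2000 lb of glass, precisely as stated by the problem or the answer.
Target masses of each oxide per 2000 lb fused product:
  Li2O: 4.932% × 2000 = 98.64 lb
  Al2O3: 26.35% × 2000 = 527.0 lb
  SiO2: 68.72% × 2000 = 1374 lb
A balance pass over the oxides, working from each reported weight, relative to the basis at hand (summed amounts equal target values exact up to rounding of places):
  Li2O: 1333·0.07400 = 98.64 lb (target 98.64 lb)
  Al2O3: 1333·0.2729 + 247.1·0.6541 + 526.8·0.003000 = 527.0 lb (target 527.0 lb)
  SiO2: 1333·0.6379 + 526.8·0.9949 = 1374 lb (target 1374 lb)
Glass-mass closure: batch total minus LOI = 2000 lb (summing oxide targets gives 2000 lb; versus the stated basis of 2000 lb — rounding explains the deltas).
Summing the batch: Σ batch = 2107 lb; ignition loss, Σ(batch × LOI) = 106.8 lb; yield, glass over the total, = 94.93%.

Revised batch per 2000 lb fused product:
  Spodumene: 1333 lb
  Al(OH)3: 247.1 lb
  Quartz sand: 526.8 lb
Total batch = 2107 lb; LOI loss = 106.8 lb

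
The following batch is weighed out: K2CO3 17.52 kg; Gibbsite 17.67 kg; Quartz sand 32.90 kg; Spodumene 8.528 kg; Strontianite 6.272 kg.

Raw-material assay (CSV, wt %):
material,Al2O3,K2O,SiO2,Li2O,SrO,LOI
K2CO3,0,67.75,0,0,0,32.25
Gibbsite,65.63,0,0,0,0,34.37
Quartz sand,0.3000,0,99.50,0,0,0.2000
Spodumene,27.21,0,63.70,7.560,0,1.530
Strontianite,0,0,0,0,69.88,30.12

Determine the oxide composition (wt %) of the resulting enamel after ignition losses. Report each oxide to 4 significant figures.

Glass mass = 69.08 kg (batch 82.89 − LOI 13.81).
Composition: Al2O3 20.29%, K2O 17.18%, SiO2 55.25%, Li2O 0.9333%, SrO 6.345%

Intermediates are printed, rounded to four significant digits, when written out; all internal work keeps exact precision through the solve; each reported result is rounded only once — the derived quantities are rebuilt using the weight values on 69.08 kg of glass in full precision (net glass mass, LOI, the five compositions, yield, the totals) as written in the problem or answer text.
Oxide-by-oxide delivered mass:
  Al2O3: 17.67·0.6563 + 32.90·0.003000 + 8.528·0.2721 = 14.02 kg
  K2O: 17.52·0.6775 = 11.87 kg
  SiO2: 32.90·0.9950 + 8.528·0.6370 = 38.17 kg
  Li2O: 8.528·0.07560 = 0.6447 kg
  SrO: 6.272·0.6988 = 4.383 kg
LOI: 17.52·0.3225 + 17.67·0.3437 + 32.90·0.002000 + 8.528·0.01530 + 6.272·0.3012 = 13.81 kg
Glass = total batch minus LOI = 82.89 − 13.81 = 69.08 kg (equal to the oxide-mass sum)
wt % = oxide mass / glass mass × 100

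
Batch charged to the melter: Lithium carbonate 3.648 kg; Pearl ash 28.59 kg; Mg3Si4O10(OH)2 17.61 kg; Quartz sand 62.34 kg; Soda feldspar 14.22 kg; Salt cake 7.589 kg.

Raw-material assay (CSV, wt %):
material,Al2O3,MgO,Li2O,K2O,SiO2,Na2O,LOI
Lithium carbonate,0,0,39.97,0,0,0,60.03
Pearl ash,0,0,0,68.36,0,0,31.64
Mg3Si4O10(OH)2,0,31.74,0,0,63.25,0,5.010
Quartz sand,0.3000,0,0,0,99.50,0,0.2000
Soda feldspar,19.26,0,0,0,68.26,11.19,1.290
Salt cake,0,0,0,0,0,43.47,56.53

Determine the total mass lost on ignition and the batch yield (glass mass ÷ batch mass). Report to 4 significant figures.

Mid-chain values are shown, with 4-significant-figure rounding, in the working — the whole derivation holds full precision in all steps. Each reported number carries a single rounding; all derived quantities (the six compositions, glass mass, ignition loss, yield, the totals) are recomputed in full float precision from the weighed amounts at 117.3 kg of glass as they appear in either problem or answer.
Each material's LOI contribution:
  Lithium carbonate: 3.648 × 0.6003 = 2.190 kg
  Pearl ash: 28.59 × 0.3164 = 9.046 kg
  Mg3Si4O10(OH)2: 17.61 × 0.05010 = 0.8823 kg
  Quartz sand: 62.34 × 0.002000 = 0.1247 kg
  Soda feldspar: 14.22 × 0.01290 = 0.1834 kg
  Salt cake: 7.589 × 0.5653 = 4.290 kg
Total LOI = 16.72 kg
Glass = batch − LOI = 134.0 − 16.72 = 117.3 kg

LOI loss = 16.72 kg; glass = 117.3 kg; yield = 87.52%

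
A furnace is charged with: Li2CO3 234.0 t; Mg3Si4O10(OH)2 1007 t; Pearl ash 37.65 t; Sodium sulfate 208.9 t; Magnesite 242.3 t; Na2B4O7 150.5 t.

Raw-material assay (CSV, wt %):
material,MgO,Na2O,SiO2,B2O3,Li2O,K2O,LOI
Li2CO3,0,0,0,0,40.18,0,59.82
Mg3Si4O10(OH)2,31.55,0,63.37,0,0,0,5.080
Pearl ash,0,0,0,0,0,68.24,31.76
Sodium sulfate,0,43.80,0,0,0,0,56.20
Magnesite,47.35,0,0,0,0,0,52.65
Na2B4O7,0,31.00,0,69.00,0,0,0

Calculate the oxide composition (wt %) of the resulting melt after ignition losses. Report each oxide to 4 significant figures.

Glass mass = 1432 t (batch 1880 − LOI 448.1).
Composition: MgO 30.19%, Na2O 9.646%, SiO2 44.55%, B2O3 7.250%, Li2O 6.564%, K2O 1.794%

Intermediates are printed, rounded to 4 significant digits, within the worked lines; all arithmetic runs at full precision at all times. Each reported figure takes just one rounding; all derived quantities are re-derived starting from the weights per 1432 t of glass at full precision (six oxide percentages, glass mass, totals, ignition loss, the yield), as they appear in problem or answer.
Oxide masses out of the charge:
  MgO: 1007·0.3155 + 242.3·0.4735 = 432.4 t
  Na2O: 208.9·0.4380 + 150.5·0.3100 = 138.2 t
  SiO2: 1007·0.6337 = 638.1 t
  B2O3: 150.5·0.6900 = 103.8 t
  Li2O: 234.0·0.4018 = 94.02 t
  K2O: 37.65·0.6824 = 25.69 t
LOI: 234.0·0.5982 + 1007·0.05080 + 37.65·0.3176 + 208.9·0.5620 + 242.3·0.5265 = 448.1 t
The glass mass, total less LOI, = 1880 − 448.1 = 1432 t (equal to the oxide-mass sum)
wt %: oxide over glass, times 100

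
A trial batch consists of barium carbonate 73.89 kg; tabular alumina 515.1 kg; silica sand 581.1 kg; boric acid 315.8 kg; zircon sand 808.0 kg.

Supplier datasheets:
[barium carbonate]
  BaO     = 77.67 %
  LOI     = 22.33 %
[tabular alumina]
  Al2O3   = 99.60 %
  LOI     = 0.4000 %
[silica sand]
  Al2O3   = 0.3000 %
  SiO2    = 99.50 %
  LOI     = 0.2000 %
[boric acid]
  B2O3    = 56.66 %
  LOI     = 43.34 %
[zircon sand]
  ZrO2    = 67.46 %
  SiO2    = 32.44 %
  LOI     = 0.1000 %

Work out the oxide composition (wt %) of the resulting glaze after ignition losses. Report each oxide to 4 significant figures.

All internal work maintains exact precision at every stage; values along the way are displayed rounded to 4 significant digits between the steps — each reported result sees exactly one rounding. The derived quantities, which include the five compositions, totals, the yield, glass mass, ignition loss, are rebuilt at exact precision, as written in the problem or the answer, starting from the weights per 2136 kg of glass.
Per-oxide mass from batch:
  ZrO2: 808.0·0.6746 = 545.1 kg
  Al2O3: 515.1·0.9960 + 581.1·0.003000 = 514.8 kg
  B2O3: 315.8·0.5666 = 178.9 kg
  SiO2: 581.1·0.9950 + 808.0·0.3244 = 840.3 kg
  BaO: 73.89·0.7767 = 57.39 kg
LOI: 73.89·0.2233 + 515.1·0.004000 + 581.1·0.002000 + 315.8·0.4334 + 808.0·0.001000 = 157.4 kg
batch − LOI leaves glass = 2294 − 157.4 = 2136 kg (consistent with Σ oxide mass)
percent by weight: oxide/glass ×100

Glass mass = 2136 kg (batch 2294 − LOI 157.4).
Composition: ZrO2 25.51%, Al2O3 24.09%, B2O3 8.375%, SiO2 39.33%, BaO 2.686%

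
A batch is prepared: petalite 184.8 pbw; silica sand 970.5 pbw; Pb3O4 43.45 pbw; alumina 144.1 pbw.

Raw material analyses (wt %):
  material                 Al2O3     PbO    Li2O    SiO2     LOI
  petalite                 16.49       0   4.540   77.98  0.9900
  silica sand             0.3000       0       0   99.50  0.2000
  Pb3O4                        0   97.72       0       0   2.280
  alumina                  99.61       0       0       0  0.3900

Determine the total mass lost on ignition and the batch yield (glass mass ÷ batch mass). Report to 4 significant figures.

Mid-chain values are shown with 4-significant-digit rounding as written; all internal work runs at full float precision in all steps; a single rounding produces every reported result; all derived quantities, including the totals, the yield, the four compositions, glass mass, ignition loss, are recomputed from the batch weights at 1338 pbw of glass at full float precision, as they appear in either problem or answer.
LOI of each material in turn:
  petalite: 184.8 × 0.009900 = 1.830 pbw
  silica sand: 970.5 × 0.002000 = 1.941 pbw
  Pb3O4: 43.45 × 0.02280 = 0.9907 pbw
  alumina: 144.1 × 0.003900 = 0.5620 pbw
Total LOI = 5.323 pbw
Glass = batch − LOI = 1343 − 5.323 = 1338 pbw

LOI loss = 5.323 pbw; glass = 1338 pbw; yield = 99.60%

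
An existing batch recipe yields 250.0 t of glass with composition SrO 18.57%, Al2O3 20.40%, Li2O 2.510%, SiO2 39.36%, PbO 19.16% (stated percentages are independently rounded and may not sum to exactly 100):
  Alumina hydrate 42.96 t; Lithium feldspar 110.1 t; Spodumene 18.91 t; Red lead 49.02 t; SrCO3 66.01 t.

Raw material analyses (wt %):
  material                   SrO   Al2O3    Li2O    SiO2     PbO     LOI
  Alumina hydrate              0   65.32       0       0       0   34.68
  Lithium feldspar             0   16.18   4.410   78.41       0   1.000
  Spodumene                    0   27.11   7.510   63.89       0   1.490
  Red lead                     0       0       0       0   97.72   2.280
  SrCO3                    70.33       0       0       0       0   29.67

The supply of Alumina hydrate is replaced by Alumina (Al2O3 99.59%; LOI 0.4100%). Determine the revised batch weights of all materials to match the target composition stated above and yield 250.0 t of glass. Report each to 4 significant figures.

Revised batch per 250.0 t glass:
  Alumina: 28.18 t
  Lithium feldspar: 110.1 t
  Spodumene: 18.91 t
  Red lead: 49.02 t
  SrCO3: 66.01 t
Total batch = 272.2 t; LOI loss = 22.20 t

All arithmetic keeps full float precision at all times. Values along the way appear, rounded to four significant figures, in the working. A single rounding produces each reported result. Derived quantities are rebuilt at full precision (the yield, glass mass, the totals, five oxide percentages, LOI) from the batch weights on 250.0 t of glass precisely as stated by question or answer.
The oxide mass targets at 250.0 t glass:
  SrO: 18.57% × 250.0 = 46.42 t
  Al2O3: 20.40% × 250.0 = 51.00 t
  Li2O: 2.510% × 250.0 = 6.275 t
  SiO2: 39.36% × 250.0 = 98.40 t
  PbO: 19.16% × 250.0 = 47.90 t
A balance pass over the oxides, on the weights just shown, per the basis as stated (every target is met by its sum within answer rounding):
  SrO: 66.01·0.7033 = 46.42 t (target 46.42 t)
  Al2O3: 28.18·0.9959 + 110.1·0.1618 + 18.91·0.2711 = 51.01 t (target 51.00 t)
  Li2O: 110.1·0.04410 + 18.91·0.07510 = 6.276 t (target 6.275 t)
  SiO2: 110.1·0.7841 + 18.91·0.6389 = 98.41 t (target 98.40 t)
  PbO: 49.02·0.9772 = 47.90 t (target 47.90 t)
Glass-mass sanity pass: the batch minus its LOI: 250.0 t (targets for the oxides total 250.0 t; stated basis 250.0 t — differing by rounding only).
Total batch = Σ batch = 272.2 t; LOI loss = Σ batch·LOI = 22.20 t; glass ÷ batch gives a yield of 91.84%.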